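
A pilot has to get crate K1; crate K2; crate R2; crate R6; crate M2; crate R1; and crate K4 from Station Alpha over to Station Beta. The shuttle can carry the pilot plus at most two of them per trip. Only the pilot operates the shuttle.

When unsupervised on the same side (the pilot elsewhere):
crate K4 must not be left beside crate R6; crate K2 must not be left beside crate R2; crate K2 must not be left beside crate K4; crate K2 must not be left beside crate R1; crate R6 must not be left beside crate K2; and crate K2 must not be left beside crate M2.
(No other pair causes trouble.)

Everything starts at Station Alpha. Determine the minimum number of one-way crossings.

Counting alone: the pilot can take at most 2 across per trip to Station Beta, so moving all 7 needs at least 4 loaded trips out, with a return between consecutive ones — at least 7 crossings.
The safety rule pushes this higher. Following every safe sequence of crossings, the most of the 7 that can be at Station Beta as the shuttle arrives there on crossings 7, 9 is 5, 6 respectively — never all 7.
So no plan with fewer than 11 crossings exists, and this one achieves 11:
1. Pilot goes to Station Beta with crate K2 and crate R6.  [Station Alpha: crate K1, crate K4, crate M2, crate R1, crate R2 | Station Beta: crate K2, crate R6]
2. Pilot goes back to Station Alpha with crate K2.  [Station Alpha: crate K1, crate K2, crate K4, crate M2, crate R1, crate R2 | Station Beta: crate R6]
3. Pilot goes to Station Beta with crate K1 and crate K2.  [Station Alpha: crate K4, crate M2, crate R1, crate R2 | Station Beta: crate K1, crate K2, crate R6]
4. Pilot goes back to Station Alpha with crate K2.  [Station Alpha: crate K2, crate K4, crate M2, crate R1, crate R2 | Station Beta: crate K1, crate R6]
5. Pilot goes to Station Beta with crate K2 and crate R2.  [Station Alpha: crate K4, crate M2, crate R1 | Station Beta: crate K1, crate K2, crate R2, crate R6]
6. Pilot goes back to Station Alpha with crate K2.  [Station Alpha: crate K2, crate K4, crate M2, crate R1 | Station Beta: crate K1, crate R2, crate R6]
7. Pilot goes to Station Beta with crate K2 and crate M2.  [Station Alpha: crate K4, crate R1 | Station Beta: crate K1, crate K2, crate M2, crate R2, crate R6]
8. Pilot goes back to Station Alpha with crate K2.  [Station Alpha: crate K2, crate K4, crate R1 | Station Beta: crate K1, crate M2, crate R2, crate R6]
9. Pilot goes to Station Beta with crate K2 and crate R1.  [Station Alpha: crate K4 | Station Beta: crate K1, crate K2, crate M2, crate R1, crate R2, crate R6]
10. Pilot goes back to Station Alpha with crate K2.  [Station Alpha: crate K2, crate K4 | Station Beta: crate K1, crate M2, crate R1, crate R2, crate R6]
11. Pilot goes to Station Beta with crate K2 and crate K4.  [Station Alpha: — | Station Beta: crate K1, crate K2, crate K4, crate M2, crate R1, crate R2, crate R6]

11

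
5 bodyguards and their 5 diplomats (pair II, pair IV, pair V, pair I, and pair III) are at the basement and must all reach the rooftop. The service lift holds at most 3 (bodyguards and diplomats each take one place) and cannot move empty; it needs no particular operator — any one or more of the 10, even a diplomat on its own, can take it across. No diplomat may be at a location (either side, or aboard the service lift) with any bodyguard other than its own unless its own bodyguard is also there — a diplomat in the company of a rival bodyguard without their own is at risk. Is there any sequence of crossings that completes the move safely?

1. bodyguard II and diplomat II cross → the rooftop.
2. bodyguard II crosses ← the basement.
3. diplomat I, diplomat IV, and diplomat V cross → the rooftop.
4. diplomat II crosses ← the basement.
5. bodyguard I, bodyguard IV, and bodyguard V cross → the rooftop.
6. bodyguard IV and diplomat IV cross ← the basement.
7. bodyguard II, bodyguard III, and bodyguard IV cross → the rooftop.
8. diplomat V crosses ← the basement.
9. diplomat II and diplomat IV cross → the rooftop.
10. diplomat II crosses ← the basement.
11. diplomat II, diplomat III, and diplomat V cross → the rooftop.

Yes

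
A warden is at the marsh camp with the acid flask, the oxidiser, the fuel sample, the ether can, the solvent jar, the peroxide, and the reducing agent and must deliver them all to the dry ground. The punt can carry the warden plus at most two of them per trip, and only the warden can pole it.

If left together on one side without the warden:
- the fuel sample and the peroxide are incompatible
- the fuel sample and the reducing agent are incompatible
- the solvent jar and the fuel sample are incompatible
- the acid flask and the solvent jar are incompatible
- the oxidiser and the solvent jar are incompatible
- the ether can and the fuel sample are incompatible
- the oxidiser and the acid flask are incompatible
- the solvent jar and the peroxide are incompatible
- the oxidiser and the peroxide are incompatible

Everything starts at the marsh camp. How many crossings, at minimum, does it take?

Whatever the first load, the items left behind include a forbidden pair without the warden. No opening move is safe, so no plan exists.

impossible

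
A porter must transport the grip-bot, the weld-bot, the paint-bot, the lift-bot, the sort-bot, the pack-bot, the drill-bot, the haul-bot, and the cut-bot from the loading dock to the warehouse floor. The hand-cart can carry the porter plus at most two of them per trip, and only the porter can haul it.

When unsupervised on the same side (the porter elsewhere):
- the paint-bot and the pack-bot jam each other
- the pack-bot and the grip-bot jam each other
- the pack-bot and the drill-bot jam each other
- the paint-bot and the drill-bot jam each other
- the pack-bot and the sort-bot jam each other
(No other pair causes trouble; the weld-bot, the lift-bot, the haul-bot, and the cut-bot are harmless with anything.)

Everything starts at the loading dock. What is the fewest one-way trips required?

15

Counting alone: the porter can take at most 2 across per trip to the warehouse floor, so moving all 9 needs at least 5 loaded trips out, with a return between consecutive ones — at least 9 crossings.
The safety rule pushes this higher. Following every safe sequence of crossings, the most of the 9 that can be at the warehouse floor as the hand-cart arrives there on crossings 9, 11, 13 is 6, 7, 8 respectively — never all 9.
So no plan with fewer than 15 crossings exists, and this one achieves 15:
1. Porter goes to the warehouse floor with the pack-bot and the paint-bot.
2. Porter goes back to the loading dock with the paint-bot.
3. Porter goes to the warehouse floor with the grip-bot and the paint-bot.
4. Porter goes back to the loading dock with the pack-bot.
5. Porter goes to the warehouse floor with the pack-bot and the weld-bot.
6. Porter goes back to the loading dock with the pack-bot.
7. Porter goes to the warehouse floor with the lift-bot and the pack-bot.
8. Porter goes back to the loading dock with the pack-bot.
9. Porter goes to the warehouse floor with the pack-bot and the sort-bot.
10. Porter goes back to the loading dock with the pack-bot.
11. Porter goes to the warehouse floor with the haul-bot and the pack-bot.
12. Porter goes back to the loading dock with the pack-bot.
13. Porter goes to the warehouse floor with the cut-bot and the pack-bot.
14. Porter goes back to the loading dock with the pack-bot.
15. Porter goes to the warehouse floor with the drill-bot and the pack-bot.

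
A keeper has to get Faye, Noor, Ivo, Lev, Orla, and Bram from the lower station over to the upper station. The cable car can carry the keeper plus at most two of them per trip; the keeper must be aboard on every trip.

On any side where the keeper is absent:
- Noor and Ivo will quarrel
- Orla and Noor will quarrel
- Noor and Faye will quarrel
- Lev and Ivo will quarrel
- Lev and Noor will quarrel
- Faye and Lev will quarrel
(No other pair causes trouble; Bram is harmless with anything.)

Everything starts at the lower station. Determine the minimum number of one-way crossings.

9

Counting alone: the keeper can take at most 2 across per trip to the upper station, so moving all 6 needs at least 3 loaded trips out, with a return between consecutive ones — at least 5 crossings.
The safety rule pushes this higher. Following every safe sequence of crossings, the most of the 6 that can be at the upper station as the cable car arrives there on crossings 5, 7 is 4, 5 respectively — never all 6.
So no plan with fewer than 9 crossings exists, and this one achieves 9:
1. Keeper goes to the upper station with Lev and Noor.
2. Keeper goes back to the lower station with Noor.
3. Keeper goes to the upper station with Noor and Orla.
4. Keeper goes back to the lower station with Noor.
5. Keeper goes to the upper station with Faye and Ivo.
6. Keeper goes back to the lower station with Lev.
7. Keeper goes to the upper station with Bram and Noor.
8. Keeper goes back to the lower station with Noor.
9. Keeper goes to the upper station with Lev and Noor.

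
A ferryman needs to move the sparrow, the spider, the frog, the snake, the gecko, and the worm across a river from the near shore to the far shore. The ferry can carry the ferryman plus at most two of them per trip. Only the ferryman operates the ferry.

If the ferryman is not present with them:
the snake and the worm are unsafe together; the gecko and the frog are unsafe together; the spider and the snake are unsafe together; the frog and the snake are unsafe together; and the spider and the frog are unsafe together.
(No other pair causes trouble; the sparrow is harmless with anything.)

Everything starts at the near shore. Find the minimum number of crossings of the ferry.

9

Counting alone: the ferryman can take at most 2 across per trip to the far shore, so moving all 6 needs at least 3 loaded trips out, with a return between consecutive ones — at least 5 crossings.
The safety rule pushes this higher. Following every safe sequence of crossings, the most of the 6 that can be at the far shore as the ferry arrives there on crossings 5, 7 is 4, 5 respectively — never all 6.
So no plan with fewer than 9 crossings exists, and this one achieves 9:
1. Ferryman goes to the far shore with the frog and the snake.
2. Ferryman goes back to the near shore with the frog.
3. Ferryman goes to the far shore with the frog and the sparrow.
4. Ferryman goes back to the near shore with the frog.
5. Ferryman goes to the far shore with the gecko and the spider.
6. Ferryman goes back to the near shore with the spider.
7. Ferryman goes to the far shore with the spider and the worm.
8. Ferryman goes back to the near shore with the snake.
9. Ferryman goes to the far shore with the frog and the snake.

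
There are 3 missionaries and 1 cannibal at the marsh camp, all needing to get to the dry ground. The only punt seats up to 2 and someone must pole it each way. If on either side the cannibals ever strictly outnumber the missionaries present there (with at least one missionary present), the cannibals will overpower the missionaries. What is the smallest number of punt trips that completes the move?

5

Counting alone: each trip to the dry ground takes at most 2 across and each return brings at least 1 back, so after t trips out (and t−1 returns) at most 2t − (t−1) of the 4 are across; that first reaches 4 at t = 3, so at least 5 crossings are needed.
The plan below uses exactly 5 crossings, so it is optimal:
1. 1 missionary and 1 cannibal → the dry ground.  (the marsh camp: 2M 0C; the dry ground: 1M 1C)
2. 1 cannibal ← the marsh camp.  (the marsh camp: 2M 1C; the dry ground: 1M 0C)
3. 1 missionary and 1 cannibal → the dry ground.  (the marsh camp: 1M 0C; the dry ground: 2M 1C)
4. 1 cannibal ← the marsh camp.  (the marsh camp: 1M 1C; the dry ground: 2M 0C)
5. 1 missionary and 1 cannibal → the dry ground.  (the marsh camp: 0M 0C; the dry ground: 3M 1C)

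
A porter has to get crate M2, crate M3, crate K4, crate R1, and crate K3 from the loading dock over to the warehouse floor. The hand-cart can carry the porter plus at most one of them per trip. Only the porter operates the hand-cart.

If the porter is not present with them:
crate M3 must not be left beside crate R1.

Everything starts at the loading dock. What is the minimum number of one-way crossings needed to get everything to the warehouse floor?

Counting alone: the porter can take at most 1 across per trip to the warehouse floor, so moving all 5 needs at least 5 loaded trips out, with a return between consecutive ones — at least 9 crossings.
The plan below uses exactly 9 crossings, so it is optimal:
1. Porter goes to the warehouse floor with crate M3.  [the loading dock: crate K3, crate K4, crate M2, crate R1 | the warehouse floor: crate M3]
2. Porter goes back to the loading dock alone.  [the loading dock: crate K3, crate K4, crate M2, crate R1 | the warehouse floor: crate M3]
3. Porter goes to the warehouse floor with crate M2.  [the loading dock: crate K3, crate K4, crate R1 | the warehouse floor: crate M2, crate M3]
4. Porter goes back to the loading dock alone.  [the loading dock: crate K3, crate K4, crate R1 | the warehouse floor: crate M2, crate M3]
5. Porter goes to the warehouse floor with crate K4.  [the loading dock: crate K3, crate R1 | the warehouse floor: crate K4, crate M2, crate M3]
6. Porter goes back to the loading dock alone.  [the loading dock: crate K3, crate R1 | the warehouse floor: crate K4, crate M2, crate M3]
7. Porter goes to the warehouse floor with crate K3.  [the loading dock: crate R1 | the warehouse floor: crate K3, crate K4, crate M2, crate M3]
8. Porter goes back to the loading dock alone.  [the loading dock: crate R1 | the warehouse floor: crate K3, crate K4, crate M2, crate M3]
9. Porter goes to the warehouse floor with crate R1.  [the loading dock: — | the warehouse floor: crate K3, crate K4, crate M2, crate M3, crate R1]

9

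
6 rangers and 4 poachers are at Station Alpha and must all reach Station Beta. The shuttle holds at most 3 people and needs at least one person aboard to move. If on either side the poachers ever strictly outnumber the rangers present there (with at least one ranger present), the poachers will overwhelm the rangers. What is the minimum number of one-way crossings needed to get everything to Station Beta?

Counting alone: each trip to Station Beta takes at most 3 across and each return brings at least 1 back, so after t trips out (and t−1 returns) at most 3t − (t−1) of the 10 are across; that first reaches 10 at t = 5, so at least 9 crossings are needed.
The plan below uses exactly 9 crossings, so it is optimal:
1. 2 poachers → Station Beta.  (Station Alpha: 6R 2P; Station Beta: 0R 2P)
2. 1 poacher ← Station Alpha.  (Station Alpha: 6R 3P; Station Beta: 0R 1P)
3. 3 poachers → Station Beta.  (Station Alpha: 6R 0P; Station Beta: 0R 4P)
4. 1 poacher ← Station Alpha.  (Station Alpha: 6R 1P; Station Beta: 0R 3P)
5. 3 rangers → Station Beta.  (Station Alpha: 3R 1P; Station Beta: 3R 3P)
6. 1 poacher ← Station Alpha.  (Station Alpha: 3R 2P; Station Beta: 3R 2P)
7. 1 ranger and 2 poachers → Station Beta.  (Station Alpha: 2R 0P; Station Beta: 4R 4P)
8. 1 poacher ← Station Alpha.  (Station Alpha: 2R 1P; Station Beta: 4R 3P)
9. 2 rangers and 1 poacher → Station Beta.  (Station Alpha: 0R 0P; Station Beta: 6R 4P)

9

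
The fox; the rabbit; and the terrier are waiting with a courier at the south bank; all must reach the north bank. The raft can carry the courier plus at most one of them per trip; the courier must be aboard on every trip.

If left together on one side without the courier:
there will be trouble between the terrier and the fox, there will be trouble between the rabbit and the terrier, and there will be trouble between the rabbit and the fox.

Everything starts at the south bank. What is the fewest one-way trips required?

impossible

Whatever the first load, the items left behind include a forbidden pair without the courier. No opening move is safe, so no plan exists.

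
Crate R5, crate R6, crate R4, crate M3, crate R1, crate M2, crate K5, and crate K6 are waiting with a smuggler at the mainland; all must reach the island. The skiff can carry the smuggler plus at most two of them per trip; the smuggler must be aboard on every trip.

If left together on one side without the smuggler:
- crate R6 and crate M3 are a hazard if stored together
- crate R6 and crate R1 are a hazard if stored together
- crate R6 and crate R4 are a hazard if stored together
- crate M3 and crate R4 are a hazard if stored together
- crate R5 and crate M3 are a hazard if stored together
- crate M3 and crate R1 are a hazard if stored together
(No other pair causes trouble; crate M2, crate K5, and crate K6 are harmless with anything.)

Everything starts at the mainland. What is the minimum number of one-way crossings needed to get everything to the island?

13

Counting alone: the smuggler can take at most 2 across per trip to the island, so moving all 8 needs at least 4 loaded trips out, with a return between consecutive ones — at least 7 crossings.
The safety rule pushes this higher. Following every safe sequence of crossings, the most of the 8 that can be at the island as the skiff arrives there on crossings 7, 9, 11 is 5, 6, 7 respectively — never all 8.
So no plan with fewer than 13 crossings exists, and this one achieves 13:
1. Smuggler goes to the island with crate M3 and crate R6.
2. Smuggler goes back to the mainland with crate R6.
3. Smuggler goes to the island with crate R5 and crate R6.
4. Smuggler goes back to the mainland with crate M3.
5. Smuggler goes to the island with crate R1 and crate R4.
6. Smuggler goes back to the mainland with crate R6.
7. Smuggler goes to the island with crate M2 and crate R6.
8. Smuggler goes back to the mainland with crate R6.
9. Smuggler goes to the island with crate K5 and crate R6.
10. Smuggler goes back to the mainland with crate R6.
11. Smuggler goes to the island with crate K6 and crate R6.
12. Smuggler goes back to the mainland with crate R6.
13. Smuggler goes to the island with crate M3 and crate R6.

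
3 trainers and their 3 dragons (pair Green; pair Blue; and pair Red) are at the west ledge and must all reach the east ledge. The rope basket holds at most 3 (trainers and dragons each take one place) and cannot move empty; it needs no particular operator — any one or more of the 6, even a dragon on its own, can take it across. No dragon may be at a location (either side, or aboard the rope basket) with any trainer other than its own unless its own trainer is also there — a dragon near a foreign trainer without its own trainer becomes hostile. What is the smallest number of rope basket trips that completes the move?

5

Counting alone: each trip to the east ledge takes at most 3 across and each return brings at least 1 back, so after t trips out (and t−1 returns) at most 3t − (t−1) of the 6 are across; that first reaches 6 at t = 3, so at least 5 crossings are needed.
The plan below uses exactly 5 crossings, so it is optimal:
1. dragon Green and trainer Green cross → the east ledge.
2. trainer Green crosses ← the west ledge.
3. trainer Blue, trainer Green, and trainer Red cross → the east ledge.
4. dragon Green crosses ← the west ledge.
5. dragon Blue, dragon Green, and dragon Red cross → the east ledge.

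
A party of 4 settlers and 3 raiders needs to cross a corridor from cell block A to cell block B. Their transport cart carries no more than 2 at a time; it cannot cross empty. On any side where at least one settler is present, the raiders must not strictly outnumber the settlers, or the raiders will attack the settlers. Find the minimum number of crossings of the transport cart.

11

Counting alone: each trip to cell block B takes at most 2 across and each return brings at least 1 back, so after t trips out (and t−1 returns) at most 2t − (t−1) of the 7 are across; that first reaches 7 at t = 6, so at least 11 crossings are needed.
The plan below uses exactly 11 crossings, so it is optimal:
1. 2 raiders → cell block B.  (cell block A: 4S 1R; cell block B: 0S 2R)
2. 1 raider ← cell block A.  (cell block A: 4S 2R; cell block B: 0S 1R)
3. 2 raiders → cell block B.  (cell block A: 4S 0R; cell block B: 0S 3R)
4. 1 raider ← cell block A.  (cell block A: 4S 1R; cell block B: 0S 2R)
5. 2 settlers → cell block B.  (cell block A: 2S 1R; cell block B: 2S 2R)
6. 1 raider ← cell block A.  (cell block A: 2S 2R; cell block B: 2S 1R)
7. 1 settler and 1 raider → cell block B.  (cell block A: 1S 1R; cell block B: 3S 2R)
8. 1 settler ← cell block A.  (cell block A: 2S 1R; cell block B: 2S 2R)
9. 1 settler and 1 raider → cell block B.  (cell block A: 1S 0R; cell block B: 3S 3R)
10. 1 raider ← cell block A.  (cell block A: 1S 1R; cell block B: 3S 2R)
11. 1 settler and 1 raider → cell block B.  (cell block A: 0S 0R; cell block B: 4S 3R)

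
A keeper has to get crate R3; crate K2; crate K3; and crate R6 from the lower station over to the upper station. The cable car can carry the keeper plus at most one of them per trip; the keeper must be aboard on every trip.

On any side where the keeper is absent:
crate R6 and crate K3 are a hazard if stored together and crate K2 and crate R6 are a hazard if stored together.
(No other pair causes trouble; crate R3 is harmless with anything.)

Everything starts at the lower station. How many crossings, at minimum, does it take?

9

Counting alone: the keeper can take at most 1 across per trip to the upper station, so moving all 4 needs at least 4 loaded trips out, with a return between consecutive ones — at least 7 crossings.
The safety rule pushes this higher. Following every safe sequence of crossings, the most of the 4 that can be at the upper station as the cable car arrives there on crossing 7 is 3 — never all 4.
So no plan with fewer than 9 crossings exists, and this one achieves 9:
1. Keeper goes to the upper station with crate R6.  [the lower station: crate K2, crate K3, crate R3 | the upper station: crate R6]
2. Keeper goes back to the lower station alone.  [the lower station: crate K2, crate K3, crate R3 | the upper station: crate R6]
3. Keeper goes to the upper station with crate R3.  [the lower station: crate K2, crate K3 | the upper station: crate R3, crate R6]
4. Keeper goes back to the lower station alone.  [the lower station: crate K2, crate K3 | the upper station: crate R3, crate R6]
5. Keeper goes to the upper station with crate K2.  [the lower station: crate K3 | the upper station: crate K2, crate R3, crate R6]
6. Keeper goes back to the lower station with crate R6.  [the lower station: crate K3, crate R6 | the upper station: crate K2, crate R3]
7. Keeper goes to the upper station with crate K3.  [the lower station: crate R6 | the upper station: crate K2, crate K3, crate R3]
8. Keeper goes back to the lower station alone.  [the lower station: crate R6 | the upper station: crate K2, crate K3, crate R3]
9. Keeper goes to the upper station with crate R6.  [the lower station: — | the upper station: crate K2, crate K3, crate R3, crate R6]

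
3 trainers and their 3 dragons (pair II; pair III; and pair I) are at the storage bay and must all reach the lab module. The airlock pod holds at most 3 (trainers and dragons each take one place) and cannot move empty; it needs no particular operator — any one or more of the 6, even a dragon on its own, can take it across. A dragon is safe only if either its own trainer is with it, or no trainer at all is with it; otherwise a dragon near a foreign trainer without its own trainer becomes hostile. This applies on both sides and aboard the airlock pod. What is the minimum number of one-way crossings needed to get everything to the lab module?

Counting alone: each trip to the lab module takes at most 3 across and each return brings at least 1 back, so after t trips out (and t−1 returns) at most 3t − (t−1) of the 6 are across; that first reaches 6 at t = 3, so at least 5 crossings are needed.
The plan below uses exactly 5 crossings, so it is optimal:
1. dragon II and trainer II cross → the lab module.
2. trainer II crosses ← the storage bay.
3. trainer I, trainer II, and trainer III cross → the lab module.
4. dragon II crosses ← the storage bay.
5. dragon I, dragon II, and dragon III cross → the lab module.

5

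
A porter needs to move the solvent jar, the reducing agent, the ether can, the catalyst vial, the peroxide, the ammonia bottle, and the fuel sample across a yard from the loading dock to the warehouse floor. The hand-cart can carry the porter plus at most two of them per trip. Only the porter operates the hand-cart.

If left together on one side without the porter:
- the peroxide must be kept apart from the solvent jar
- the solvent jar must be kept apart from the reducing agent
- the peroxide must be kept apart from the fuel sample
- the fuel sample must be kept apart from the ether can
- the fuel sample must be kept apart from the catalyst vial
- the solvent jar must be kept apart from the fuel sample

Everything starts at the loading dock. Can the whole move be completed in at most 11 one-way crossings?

Yes — this plan uses 11 crossings (≤ 11):
1. Porter goes to the warehouse floor with the fuel sample and the solvent jar.  [the loading dock: the ammonia bottle, the catalyst vial, the ether can, the peroxide, the reducing agent | the warehouse floor: the fuel sample, the solvent jar]
2. Porter goes back to the loading dock with the solvent jar.  [the loading dock: the ammonia bottle, the catalyst vial, the ether can, the peroxide, the reducing agent, the solvent jar | the warehouse floor: the fuel sample]
3. Porter goes to the warehouse floor with the reducing agent and the solvent jar.  [the loading dock: the ammonia bottle, the catalyst vial, the ether can, the peroxide | the warehouse floor: the fuel sample, the reducing agent, the solvent jar]
4. Porter goes back to the loading dock with the solvent jar.  [the loading dock: the ammonia bottle, the catalyst vial, the ether can, the peroxide, the solvent jar | the warehouse floor: the fuel sample, the reducing agent]
5. Porter goes to the warehouse floor with the ammonia bottle and the solvent jar.  [the loading dock: the catalyst vial, the ether can, the peroxide | the warehouse floor: the ammonia bottle, the fuel sample, the reducing agent, the solvent jar]
6. Porter goes back to the loading dock with the solvent jar.  [the loading dock: the catalyst vial, the ether can, the peroxide, the solvent jar | the warehouse floor: the ammonia bottle, the fuel sample, the reducing agent]
7. Porter goes to the warehouse floor with the ether can and the peroxide.  [the loading dock: the catalyst vial, the solvent jar | the warehouse floor: the ammonia bottle, the ether can, the fuel sample, the peroxide, the reducing agent]
8. Porter goes back to the loading dock with the fuel sample.  [the loading dock: the catalyst vial, the fuel sample, the solvent jar | the warehouse floor: the ammonia bottle, the ether can, the peroxide, the reducing agent]
9. Porter goes to the warehouse floor with the catalyst vial and the solvent jar.  [the loading dock: the fuel sample | the warehouse floor: the ammonia bottle, the catalyst vial, the ether can, the peroxide, the reducing agent, the solvent jar]
10. Porter goes back to the loading dock with the solvent jar.  [the loading dock: the fuel sample, the solvent jar | the warehouse floor: the ammonia bottle, the catalyst vial, the ether can, the peroxide, the reducing agent]
11. Porter goes to the warehouse floor with the fuel sample and the solvent jar.  [the loading dock: — | the warehouse floor: the ammonia bottle, the catalyst vial, the ether can, the fuel sample, the peroxide, the reducing agent, the solvent jar]

Yes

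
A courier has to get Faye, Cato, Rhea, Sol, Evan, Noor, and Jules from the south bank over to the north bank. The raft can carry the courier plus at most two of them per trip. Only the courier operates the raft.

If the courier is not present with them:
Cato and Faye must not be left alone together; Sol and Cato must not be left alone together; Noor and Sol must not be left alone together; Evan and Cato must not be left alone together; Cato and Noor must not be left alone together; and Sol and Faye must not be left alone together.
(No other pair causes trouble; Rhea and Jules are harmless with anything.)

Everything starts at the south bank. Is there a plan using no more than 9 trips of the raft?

Counting alone: the courier can take at most 2 across per trip to the north bank, so moving all 7 needs at least 4 loaded trips out, with a return between consecutive ones — at least 7 crossings.
The safety rule pushes this higher. Following every safe sequence of crossings, the most of the 7 that can be at the north bank as the raft arrives there on crossings 7, 9 is 5, 6 respectively — never all 7.
So the move cannot be finished within 9 crossings. (The shortest complete plan takes 11:)
1. Courier goes to the north bank with Cato and Sol.
2. Courier goes back to the south bank with Cato.
3. Courier goes to the north bank with Cato and Rhea.
4. Courier goes back to the south bank with Cato.
5. Courier goes to the north bank with Cato and Evan.
6. Courier goes back to the south bank with Cato.
7. Courier goes to the north bank with Faye and Noor.
8. Courier goes back to the south bank with Sol.
9. Courier goes to the north bank with Cato and Jules.
10. Courier goes back to the south bank with Cato.
11. Courier goes to the north bank with Cato and Sol.

No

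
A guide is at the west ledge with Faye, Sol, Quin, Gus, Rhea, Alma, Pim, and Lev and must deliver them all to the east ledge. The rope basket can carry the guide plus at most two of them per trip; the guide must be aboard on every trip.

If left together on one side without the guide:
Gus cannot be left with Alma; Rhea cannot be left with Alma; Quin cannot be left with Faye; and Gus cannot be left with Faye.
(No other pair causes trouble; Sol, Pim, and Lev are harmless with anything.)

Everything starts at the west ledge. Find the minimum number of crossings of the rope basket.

Counting alone: the guide can take at most 2 across per trip to the east ledge, so moving all 8 needs at least 4 loaded trips out, with a return between consecutive ones — at least 7 crossings.
The safety rule pushes this higher. Following every safe sequence of crossings, the most of the 8 that can be at the east ledge as the rope basket arrives there on crossing 7 is 7 — never all 8.
So no plan with fewer than 9 crossings exists, and this one achieves 9:
1. Guide goes to the east ledge with Alma and Faye.
2. Guide goes back to the west ledge alone.
3. Guide goes to the east ledge with Quin and Sol.
4. Guide goes back to the west ledge with Faye.
5. Guide goes to the east ledge with Gus and Rhea.
6. Guide goes back to the west ledge with Alma.
7. Guide goes to the east ledge with Lev and Pim.
8. Guide goes back to the west ledge alone.
9. Guide goes to the east ledge with Alma and Faye.

9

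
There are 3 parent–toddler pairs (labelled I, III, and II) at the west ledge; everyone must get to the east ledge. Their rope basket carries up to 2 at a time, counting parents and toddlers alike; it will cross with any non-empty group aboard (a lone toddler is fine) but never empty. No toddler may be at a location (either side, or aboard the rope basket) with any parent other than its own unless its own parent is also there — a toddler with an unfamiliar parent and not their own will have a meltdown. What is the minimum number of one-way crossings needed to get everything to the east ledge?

Counting alone: each trip to the east ledge takes at most 2 across and each return brings at least 1 back, so after t trips out (and t−1 returns) at most 2t − (t−1) of the 6 are across; that first reaches 6 at t = 5, so at least 9 crossings are needed.
The safety rule pushes this higher. Following every safe sequence of crossings, the most of the 6 that can be at the east ledge as the rope basket arrives there on crossing 9 is 5 — never all 6.
So no plan with fewer than 11 crossings exists, and this one achieves 11:
1. parent I and toddler I cross → the east ledge.
2. parent I crosses ← the west ledge.
3. toddler II and toddler III cross → the east ledge.
4. toddler I crosses ← the west ledge.
5. parent II and parent III cross → the east ledge.
6. parent III and toddler III cross ← the west ledge.
7. parent I and parent III cross → the east ledge.
8. toddler II crosses ← the west ledge.
9. toddler I and toddler III cross → the east ledge.
10. parent II crosses ← the west ledge.
11. parent II and toddler II cross → the east ledge.

11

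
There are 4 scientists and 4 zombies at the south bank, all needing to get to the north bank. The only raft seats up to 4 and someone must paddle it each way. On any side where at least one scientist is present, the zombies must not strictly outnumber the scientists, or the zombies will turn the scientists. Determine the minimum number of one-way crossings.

Counting alone: each trip to the north bank takes at most 4 across and each return brings at least 1 back, so after t trips out (and t−1 returns) at most 4t − (t−1) of the 8 are across; that first reaches 8 at t = 3, so at least 5 crossings are needed.
The plan below uses exactly 5 crossings, so it is optimal:
1. 2 zombies → the north bank.  (the south bank: 4S 2Z; the north bank: 0S 2Z)
2. 1 zombie ← the south bank.  (the south bank: 4S 3Z; the north bank: 0S 1Z)
3. 4 scientists → the north bank.  (the south bank: 0S 3Z; the north bank: 4S 1Z)
4. 1 zombie ← the south bank.  (the south bank: 0S 4Z; the north bank: 4S 0Z)
5. 4 zombies → the north bank.  (the south bank: 0S 0Z; the north bank: 4S 4Z)

5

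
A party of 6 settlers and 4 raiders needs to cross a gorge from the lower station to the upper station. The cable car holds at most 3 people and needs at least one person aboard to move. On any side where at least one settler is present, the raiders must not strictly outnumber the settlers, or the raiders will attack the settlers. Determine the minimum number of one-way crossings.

Counting alone: each trip to the upper station takes at most 3 across and each return brings at least 1 back, so after t trips out (and t−1 returns) at most 3t − (t−1) of the 10 are across; that first reaches 10 at t = 5, so at least 9 crossings are needed.
The plan below uses exactly 9 crossings, so it is optimal:
1. 2 raiders → the upper station.  (the lower station: 6S 2R; the upper station: 0S 2R)
2. 1 raider ← the lower station.  (the lower station: 6S 3R; the upper station: 0S 1R)
3. 3 raiders → the upper station.  (the lower station: 6S 0R; the upper station: 0S 4R)
4. 1 raider ← the lower station.  (the lower station: 6S 1R; the upper station: 0S 3R)
5. 3 settlers → the upper station.  (the lower station: 3S 1R; the upper station: 3S 3R)
6. 1 raider ← the lower station.  (the lower station: 3S 2R; the upper station: 3S 2R)
7. 1 settler and 2 raiders → the upper station.  (the lower station: 2S 0R; the upper station: 4S 4R)
8. 1 raider ← the lower station.  (the lower station: 2S 1R; the upper station: 4S 3R)
9. 2 settlers and 1 raider → the upper station.  (the lower station: 0S 0R; the upper station: 6S 4R)

9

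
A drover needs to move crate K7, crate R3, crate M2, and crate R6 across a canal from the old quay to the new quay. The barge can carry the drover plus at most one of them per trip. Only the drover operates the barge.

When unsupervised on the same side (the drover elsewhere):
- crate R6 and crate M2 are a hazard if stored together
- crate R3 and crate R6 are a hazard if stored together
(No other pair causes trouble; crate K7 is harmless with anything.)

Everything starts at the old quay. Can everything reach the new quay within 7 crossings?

No

Counting alone: the drover can take at most 1 across per trip to the new quay, so moving all 4 needs at least 4 loaded trips out, with a return between consecutive ones — at least 7 crossings.
The safety rule pushes this higher. Following every safe sequence of crossings, the most of the 4 that can be at the new quay as the barge arrives there on crossing 7 is 3 — never all 4.
So the move cannot be finished within 7 crossings. (The shortest complete plan takes 9:)
1. Drover goes to the new quay with crate R6.
2. Drover goes back to the old quay alone.
3. Drover goes to the new quay with crate K7.
4. Drover goes back to the old quay alone.
5. Drover goes to the new quay with crate R3.
6. Drover goes back to the old quay with crate R6.
7. Drover goes to the new quay with crate M2.
8. Drover goes back to the old quay alone.
9. Drover goes to the new quay with crate R6.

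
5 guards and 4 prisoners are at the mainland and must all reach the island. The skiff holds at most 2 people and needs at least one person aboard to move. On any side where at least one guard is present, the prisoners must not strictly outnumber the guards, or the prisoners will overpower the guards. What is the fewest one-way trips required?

15

Counting alone: each trip to the island takes at most 2 across and each return brings at least 1 back, so after t trips out (and t−1 returns) at most 2t − (t−1) of the 9 are across; that first reaches 9 at t = 8, so at least 15 crossings are needed.
The plan below uses exactly 15 crossings, so it is optimal:
1. 2 prisoners → the island.  (the mainland: 5G 2P; the island: 0G 2P)
2. 1 prisoner ← the mainland.  (the mainland: 5G 3P; the island: 0G 1P)
3. 2 prisoners → the island.  (the mainland: 5G 1P; the island: 0G 3P)
4. 1 prisoner ← the mainland.  (the mainland: 5G 2P; the island: 0G 2P)
5. 2 guards → the island.  (the mainland: 3G 2P; the island: 2G 2P)
6. 1 prisoner ← the mainland.  (the mainland: 3G 3P; the island: 2G 1P)
7. 1 guard and 1 prisoner → the island.  (the mainland: 2G 2P; the island: 3G 2P)
8. 1 guard ← the mainland.  (the mainland: 3G 2P; the island: 2G 2P)
9. 1 guard and 1 prisoner → the island.  (the mainland: 2G 1P; the island: 3G 3P)
10. 1 prisoner ← the mainland.  (the mainland: 2G 2P; the island: 3G 2P)
11. 1 guard and 1 prisoner → the island.  (the mainland: 1G 1P; the island: 4G 3P)
12. 1 guard ← the mainland.  (the mainland: 2G 1P; the island: 3G 3P)
13. 1 guard and 1 prisoner → the island.  (the mainland: 1G 0P; the island: 4G 4P)
14. 1 prisoner ← the mainland.  (the mainland: 1G 1P; the island: 4G 3P)
15. 1 guard and 1 prisoner → the island.  (the mainland: 0G 0P; the island: 5G 4P)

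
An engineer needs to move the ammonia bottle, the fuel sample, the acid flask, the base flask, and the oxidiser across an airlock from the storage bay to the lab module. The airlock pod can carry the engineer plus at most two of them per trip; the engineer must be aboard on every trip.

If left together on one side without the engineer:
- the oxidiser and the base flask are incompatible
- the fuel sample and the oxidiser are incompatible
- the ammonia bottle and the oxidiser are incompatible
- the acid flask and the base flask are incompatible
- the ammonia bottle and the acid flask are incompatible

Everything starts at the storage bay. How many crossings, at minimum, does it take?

Counting alone: the engineer can take at most 2 across per trip to the lab module, so moving all 5 needs at least 3 loaded trips out, with a return between consecutive ones — at least 5 crossings.
The safety rule pushes this higher. Following every safe sequence of crossings, the most of the 5 that can be at the lab module as the airlock pod arrives there on crossing 5 is 4 — never all 5.
So no plan with fewer than 7 crossings exists, and this one achieves 7:
1. Engineer goes to the lab module with the acid flask and the oxidiser.  [the storage bay: the ammonia bottle, the base flask, the fuel sample | the lab module: the acid flask, the oxidiser]
2. Engineer goes back to the storage bay alone.  [the storage bay: the ammonia bottle, the base flask, the fuel sample | the lab module: the acid flask, the oxidiser]
3. Engineer goes to the lab module with the ammonia bottle.  [the storage bay: the base flask, the fuel sample | the lab module: the acid flask, the ammonia bottle, the oxidiser]
4. Engineer goes back to the storage bay with the acid flask and the oxidiser.  [the storage bay: the acid flask, the base flask, the fuel sample, the oxidiser | the lab module: the ammonia bottle]
5. Engineer goes to the lab module with the base flask and the fuel sample.  [the storage bay: the acid flask, the oxidiser | the lab module: the ammonia bottle, the base flask, the fuel sample]
6. Engineer goes back to the storage bay alone.  [the storage bay: the acid flask, the oxidiser | the lab module: the ammonia bottle, the base flask, the fuel sample]
7. Engineer goes to the lab module with the acid flask and the oxidiser.  [the storage bay: — | the lab module: the acid flask, the ammonia bottle, the base flask, the fuel sample, the oxidiser]

7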